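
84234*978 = 82380852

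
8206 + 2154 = 10360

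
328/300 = 1+ 7/75 = 1.09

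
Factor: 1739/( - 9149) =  - 7^( - 1 )*37^1*47^1* 1307^( - 1)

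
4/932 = 1/233 = 0.00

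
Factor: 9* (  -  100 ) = -2^2 * 3^2 * 5^2 = - 900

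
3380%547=98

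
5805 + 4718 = 10523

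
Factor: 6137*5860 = 2^2*5^1 * 17^1*19^2 * 293^1=35962820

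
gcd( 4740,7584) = 948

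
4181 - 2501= 1680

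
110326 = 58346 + 51980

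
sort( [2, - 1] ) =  [ - 1,2 ]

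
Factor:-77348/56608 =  -317/232  =  - 2^( - 3 )*29^(-1 )*317^1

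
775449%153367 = 8614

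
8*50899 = 407192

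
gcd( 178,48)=2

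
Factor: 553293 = 3^2 * 13^1*4729^1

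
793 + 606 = 1399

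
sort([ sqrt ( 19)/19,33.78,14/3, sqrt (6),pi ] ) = [sqrt(19 ) /19,sqrt( 6),pi,14/3,33.78]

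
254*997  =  253238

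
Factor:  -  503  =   - 503^1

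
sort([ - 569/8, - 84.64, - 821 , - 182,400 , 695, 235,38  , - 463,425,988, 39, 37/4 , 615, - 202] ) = [ - 821,-463, - 202 , - 182,  -  84.64 , - 569/8,  37/4,38,39 , 235,400, 425,615 , 695,988] 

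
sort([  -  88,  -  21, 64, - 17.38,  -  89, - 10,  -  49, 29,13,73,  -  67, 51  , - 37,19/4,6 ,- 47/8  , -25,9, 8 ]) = [  -  89, -88,-67,-49, - 37, - 25, - 21,  -  17.38, - 10, - 47/8, 19/4,  6, 8, 9,13, 29, 51,64,73 ] 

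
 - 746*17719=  - 13218374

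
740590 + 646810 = 1387400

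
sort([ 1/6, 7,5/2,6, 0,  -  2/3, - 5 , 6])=[ - 5,-2/3, 0, 1/6, 5/2, 6 , 6,7]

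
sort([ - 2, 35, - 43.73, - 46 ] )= [ - 46,-43.73, - 2, 35 ]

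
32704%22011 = 10693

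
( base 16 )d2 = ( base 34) 66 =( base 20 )AA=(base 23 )93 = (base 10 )210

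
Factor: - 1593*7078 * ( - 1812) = 20430760248 = 2^3*3^4*59^1 * 151^1*3539^1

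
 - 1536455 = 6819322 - 8355777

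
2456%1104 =248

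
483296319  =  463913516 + 19382803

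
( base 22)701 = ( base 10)3389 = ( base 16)d3d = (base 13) 1709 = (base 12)1B65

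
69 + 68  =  137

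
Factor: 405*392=2^3*3^4*5^1*7^2  =  158760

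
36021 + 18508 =54529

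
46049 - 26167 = 19882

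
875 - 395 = 480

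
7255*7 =50785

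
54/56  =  27/28 = 0.96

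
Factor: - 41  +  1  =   - 2^3 * 5^1 = - 40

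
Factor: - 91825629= - 3^1*7^1*29^1*131^1*1151^1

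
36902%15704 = 5494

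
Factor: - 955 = - 5^1*191^1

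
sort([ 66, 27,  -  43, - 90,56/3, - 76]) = [ - 90, - 76, - 43, 56/3,27, 66 ] 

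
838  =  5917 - 5079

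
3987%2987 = 1000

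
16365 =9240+7125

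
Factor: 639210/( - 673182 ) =-715/753= - 3^( - 1) * 5^1*11^1*13^1*251^(-1)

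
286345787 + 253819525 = 540165312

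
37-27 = 10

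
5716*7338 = 41944008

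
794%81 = 65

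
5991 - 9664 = - 3673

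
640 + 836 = 1476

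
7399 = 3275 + 4124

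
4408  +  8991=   13399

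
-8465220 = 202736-8667956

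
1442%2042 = 1442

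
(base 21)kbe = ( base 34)7SL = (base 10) 9065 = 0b10001101101001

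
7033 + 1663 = 8696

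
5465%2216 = 1033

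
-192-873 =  - 1065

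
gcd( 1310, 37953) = 1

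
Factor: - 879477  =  -3^1*71^1 * 4129^1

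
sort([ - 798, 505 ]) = [- 798, 505 ]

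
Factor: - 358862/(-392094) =179431/196047 = 3^( - 3)*7^1*53^ ( - 1)* 137^( - 1) * 25633^1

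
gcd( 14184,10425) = 3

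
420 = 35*12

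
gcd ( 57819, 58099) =1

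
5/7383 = 5/7383 = 0.00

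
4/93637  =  4/93637 = 0.00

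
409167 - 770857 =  - 361690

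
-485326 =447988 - 933314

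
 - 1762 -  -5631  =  3869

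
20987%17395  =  3592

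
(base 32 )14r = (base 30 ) 199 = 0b10010011011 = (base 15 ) 539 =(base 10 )1179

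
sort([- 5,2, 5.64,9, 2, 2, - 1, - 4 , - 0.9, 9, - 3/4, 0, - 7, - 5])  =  [ - 7  , - 5, - 5 , - 4 , - 1,-0.9, - 3/4,0,2,2,2, 5.64,9 , 9]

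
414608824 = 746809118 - 332200294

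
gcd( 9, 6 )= 3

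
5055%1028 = 943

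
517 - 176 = 341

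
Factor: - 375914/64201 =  - 2^1*7^1*11^1 * 19^( - 1) * 31^(  -  1 )*109^(-1) * 2441^1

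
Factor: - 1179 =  - 3^2*131^1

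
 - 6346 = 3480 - 9826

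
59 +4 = 63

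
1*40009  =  40009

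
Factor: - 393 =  - 3^1*131^1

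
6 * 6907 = 41442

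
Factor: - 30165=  - 3^1*5^1*2011^1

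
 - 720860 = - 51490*14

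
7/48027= 1/6861 = 0.00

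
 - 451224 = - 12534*36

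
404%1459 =404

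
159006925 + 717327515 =876334440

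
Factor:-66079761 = - 3^1*11^1*2002417^1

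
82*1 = 82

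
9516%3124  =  144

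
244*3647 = 889868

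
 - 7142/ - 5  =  7142/5 = 1428.40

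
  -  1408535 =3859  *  ( - 365) 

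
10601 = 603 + 9998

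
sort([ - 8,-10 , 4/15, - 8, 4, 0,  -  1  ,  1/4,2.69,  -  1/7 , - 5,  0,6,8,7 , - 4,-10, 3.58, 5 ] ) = [-10, - 10 ,-8, - 8, - 5, -4 , - 1, - 1/7,  0,0,1/4, 4/15,2.69 , 3.58,4, 5,6  ,  7,  8] 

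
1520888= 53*28696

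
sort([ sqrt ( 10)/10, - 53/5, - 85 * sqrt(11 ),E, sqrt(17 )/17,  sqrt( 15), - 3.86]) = [ - 85*sqrt( 11 ), - 53/5, - 3.86,sqrt( 17)/17, sqrt(10) /10,E, sqrt(15 )]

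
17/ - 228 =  - 1+211/228 = -0.07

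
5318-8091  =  - 2773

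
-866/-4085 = 866/4085 = 0.21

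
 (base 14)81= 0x71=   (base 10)113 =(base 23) 4L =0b1110001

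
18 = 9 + 9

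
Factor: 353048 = 2^3*44131^1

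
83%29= 25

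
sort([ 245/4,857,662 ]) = [ 245/4, 662, 857 ] 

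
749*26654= 19963846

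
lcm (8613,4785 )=43065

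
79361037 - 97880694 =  - 18519657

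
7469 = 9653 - 2184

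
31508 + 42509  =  74017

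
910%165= 85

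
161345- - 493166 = 654511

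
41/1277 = 41/1277= 0.03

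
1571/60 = 26 + 11/60 = 26.18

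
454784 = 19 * 23936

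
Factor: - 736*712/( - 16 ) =32752= 2^4*23^1*89^1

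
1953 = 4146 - 2193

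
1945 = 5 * 389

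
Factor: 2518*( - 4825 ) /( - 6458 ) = 5^2* 193^1*1259^1*3229^( - 1)= 6074675/3229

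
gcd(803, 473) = 11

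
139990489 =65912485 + 74078004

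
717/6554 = 717/6554 = 0.11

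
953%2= 1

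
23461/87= 809/3 = 269.67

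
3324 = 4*831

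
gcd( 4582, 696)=58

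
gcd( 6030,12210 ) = 30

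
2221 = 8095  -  5874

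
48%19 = 10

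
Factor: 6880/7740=2^3*3^(-2)= 8/9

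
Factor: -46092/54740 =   -  3^1*5^(-1)*7^( - 1)*17^(-1)*167^1 = - 501/595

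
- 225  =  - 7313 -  - 7088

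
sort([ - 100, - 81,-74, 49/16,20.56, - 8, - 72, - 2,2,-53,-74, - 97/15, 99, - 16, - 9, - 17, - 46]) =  [ - 100,-81,-74, - 74, -72, - 53, - 46, - 17,-16,-9, - 8, - 97/15, - 2, 2,49/16, 20.56,99] 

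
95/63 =1 + 32/63 = 1.51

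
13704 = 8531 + 5173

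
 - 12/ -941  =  12/941  =  0.01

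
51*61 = 3111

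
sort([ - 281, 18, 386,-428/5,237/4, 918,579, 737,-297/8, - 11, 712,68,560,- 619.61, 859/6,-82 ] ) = [ - 619.61, - 281, - 428/5, - 82, - 297/8, - 11,18, 237/4, 68, 859/6, 386 , 560 , 579,  712,  737, 918 ]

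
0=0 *4669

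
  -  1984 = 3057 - 5041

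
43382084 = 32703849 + 10678235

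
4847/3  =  4847/3 = 1615.67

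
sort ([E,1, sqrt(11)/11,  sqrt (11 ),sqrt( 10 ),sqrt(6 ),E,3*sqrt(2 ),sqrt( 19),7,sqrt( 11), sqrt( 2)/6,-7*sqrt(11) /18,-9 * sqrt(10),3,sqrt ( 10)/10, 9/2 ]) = [-9*sqrt( 10 ), - 7*sqrt( 11)/18,sqrt( 2)/6, sqrt( 11)/11,sqrt( 10) /10,1, sqrt (6 ),E,E,3,sqrt( 10 ),sqrt(11 ),  sqrt( 11),3*sqrt(2),sqrt(19), 9/2,7 ] 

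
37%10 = 7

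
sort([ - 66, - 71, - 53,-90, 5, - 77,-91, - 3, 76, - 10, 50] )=[-91 ,- 90, - 77,  -  71, - 66, - 53, - 10, - 3, 5,50,76 ]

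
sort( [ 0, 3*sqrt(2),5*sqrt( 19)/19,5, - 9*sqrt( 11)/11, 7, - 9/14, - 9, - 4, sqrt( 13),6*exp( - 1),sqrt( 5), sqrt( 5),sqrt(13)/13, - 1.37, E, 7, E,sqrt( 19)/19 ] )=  [ - 9,-4,-9*sqrt( 11)/11,-1.37, - 9/14,0, sqrt( 19 )/19, sqrt( 13) /13,5*sqrt(19 )/19,6* exp ( - 1),sqrt( 5),sqrt( 5),E , E,sqrt( 13), 3*sqrt( 2),5, 7,7]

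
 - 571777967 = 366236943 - 938014910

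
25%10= 5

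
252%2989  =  252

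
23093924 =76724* 301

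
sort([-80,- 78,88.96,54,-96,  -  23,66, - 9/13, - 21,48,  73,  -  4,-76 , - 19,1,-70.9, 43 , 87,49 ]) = [-96,- 80, - 78,-76,-70.9, - 23, - 21,-19,-4, -9/13, 1, 43,48,49,54,66,73,87, 88.96 ] 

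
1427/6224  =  1427/6224=0.23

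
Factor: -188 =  - 2^2*47^1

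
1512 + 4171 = 5683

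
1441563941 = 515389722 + 926174219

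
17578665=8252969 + 9325696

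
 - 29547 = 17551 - 47098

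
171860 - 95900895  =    -  95729035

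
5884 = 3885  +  1999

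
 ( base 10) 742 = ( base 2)1011100110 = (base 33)MG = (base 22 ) 1BG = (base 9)1014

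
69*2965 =204585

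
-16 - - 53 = 37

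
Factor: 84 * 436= 2^4*3^1 * 7^1*109^1  =  36624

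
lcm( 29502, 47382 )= 1563606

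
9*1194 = 10746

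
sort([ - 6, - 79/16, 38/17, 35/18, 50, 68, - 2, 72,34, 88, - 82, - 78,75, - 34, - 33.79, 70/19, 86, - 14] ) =[  -  82, - 78, - 34, - 33.79, - 14, - 6, - 79/16, -2, 35/18, 38/17, 70/19, 34, 50, 68, 72, 75, 86, 88 ] 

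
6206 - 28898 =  - 22692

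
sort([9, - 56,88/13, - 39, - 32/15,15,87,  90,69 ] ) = [ - 56, - 39, - 32/15,88/13,9, 15,69,87,90]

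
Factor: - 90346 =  - 2^1 * 199^1*227^1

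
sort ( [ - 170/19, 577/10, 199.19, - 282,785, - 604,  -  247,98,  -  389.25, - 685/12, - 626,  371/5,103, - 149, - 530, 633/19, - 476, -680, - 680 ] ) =[ - 680,-680, - 626 , - 604, - 530, - 476 , - 389.25, - 282, - 247, - 149, - 685/12,-170/19,633/19,577/10, 371/5,  98, 103,199.19, 785]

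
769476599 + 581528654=1351005253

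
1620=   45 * 36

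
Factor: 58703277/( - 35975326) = - 2^( - 1 )*3^1*53^1*107^( - 1 ) * 191^1*1933^1*168109^( - 1)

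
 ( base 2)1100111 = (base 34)31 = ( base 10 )103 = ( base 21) 4j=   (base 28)3j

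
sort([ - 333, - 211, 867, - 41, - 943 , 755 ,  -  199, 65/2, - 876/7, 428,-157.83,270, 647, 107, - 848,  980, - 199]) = [ - 943 , - 848, - 333,-211, - 199,  -  199, - 157.83,-876/7, -41, 65/2,  107,270,  428 , 647, 755,  867, 980 ] 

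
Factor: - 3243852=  - 2^2*3^2*90107^1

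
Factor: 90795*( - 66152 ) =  - 2^3 * 3^1 * 5^1*6053^1*8269^1 = - 6006270840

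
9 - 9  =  0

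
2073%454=257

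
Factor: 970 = 2^1*5^1*97^1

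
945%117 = 9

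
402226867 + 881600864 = 1283827731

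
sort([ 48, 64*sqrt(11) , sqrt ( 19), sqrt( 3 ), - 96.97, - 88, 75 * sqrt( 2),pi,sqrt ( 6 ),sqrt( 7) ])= [ - 96.97, - 88,sqrt( 3), sqrt( 6 ),sqrt(7 ), pi, sqrt( 19) , 48,75*sqrt( 2),64*sqrt (11)] 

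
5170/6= 2585/3 = 861.67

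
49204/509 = 49204/509 = 96.67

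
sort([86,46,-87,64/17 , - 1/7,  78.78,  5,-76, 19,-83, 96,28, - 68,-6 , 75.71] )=[ - 87,-83 , - 76,  -  68, - 6, - 1/7, 64/17 , 5, 19,28, 46 , 75.71,78.78,  86,96 ]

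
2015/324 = 2015/324=6.22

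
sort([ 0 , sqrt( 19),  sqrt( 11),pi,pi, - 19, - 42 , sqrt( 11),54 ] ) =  [ - 42, - 19,0,pi,pi,sqrt( 11 ), sqrt(11),  sqrt(19),54] 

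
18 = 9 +9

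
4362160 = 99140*44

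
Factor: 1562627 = 11^1  *142057^1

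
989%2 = 1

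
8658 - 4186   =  4472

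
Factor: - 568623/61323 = -11^1*17231^1*20441^(-1) = -  189541/20441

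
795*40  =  31800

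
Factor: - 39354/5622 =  - 7^1 = -7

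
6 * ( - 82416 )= -494496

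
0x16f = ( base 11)304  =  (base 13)223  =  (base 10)367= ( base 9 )447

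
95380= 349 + 95031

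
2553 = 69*37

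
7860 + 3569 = 11429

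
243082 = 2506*97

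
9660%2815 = 1215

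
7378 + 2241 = 9619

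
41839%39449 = 2390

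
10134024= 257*39432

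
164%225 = 164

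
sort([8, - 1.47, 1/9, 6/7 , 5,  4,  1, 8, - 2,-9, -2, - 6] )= [ - 9,-6,-2, -2, - 1.47, 1/9,6/7 , 1,4, 5 , 8,  8] 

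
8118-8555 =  - 437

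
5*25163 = 125815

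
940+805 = 1745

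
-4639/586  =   - 8 + 49/586 = - 7.92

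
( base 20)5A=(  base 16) 6e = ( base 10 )110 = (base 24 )4E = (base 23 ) 4i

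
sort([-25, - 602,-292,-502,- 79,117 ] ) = [ - 602,-502, - 292, - 79,-25, 117]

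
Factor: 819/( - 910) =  - 2^(-1 )*3^2*  5^(  -  1 ) = -9/10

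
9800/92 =2450/23 = 106.52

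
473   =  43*11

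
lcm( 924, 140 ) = 4620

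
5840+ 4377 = 10217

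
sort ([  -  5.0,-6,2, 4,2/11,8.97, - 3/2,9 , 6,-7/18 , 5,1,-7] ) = [ - 7, - 6, - 5.0,-3/2,-7/18,  2/11,1,2,4,5,6, 8.97, 9] 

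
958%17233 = 958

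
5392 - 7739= - 2347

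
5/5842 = 5/5842=0.00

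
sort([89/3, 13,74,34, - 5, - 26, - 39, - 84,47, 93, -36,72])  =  [ - 84,-39, - 36,  -  26, - 5,13, 89/3,34,47,72,74 , 93] 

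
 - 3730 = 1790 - 5520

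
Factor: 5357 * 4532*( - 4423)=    - 2^2*11^2*103^1*487^1*4423^1 = -  107381257852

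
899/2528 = 899/2528=0.36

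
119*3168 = 376992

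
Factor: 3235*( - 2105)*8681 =- 59114788675  =  - 5^2*421^1*647^1*8681^1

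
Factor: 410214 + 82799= 493013^1 = 493013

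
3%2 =1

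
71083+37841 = 108924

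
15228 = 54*282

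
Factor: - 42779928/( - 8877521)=2^3*3^1*37^( - 1)*239933^(-1 )*1782497^1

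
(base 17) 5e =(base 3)10200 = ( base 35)2T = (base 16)63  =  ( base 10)99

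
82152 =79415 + 2737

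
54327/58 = 936+39/58= 936.67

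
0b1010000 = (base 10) 80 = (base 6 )212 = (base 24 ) 38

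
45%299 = 45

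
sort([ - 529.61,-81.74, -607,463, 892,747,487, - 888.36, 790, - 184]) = [ - 888.36, - 607, - 529.61, - 184, - 81.74, 463, 487, 747 , 790, 892]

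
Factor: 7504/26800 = 7/25 = 5^( - 2)*7^1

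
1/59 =1/59 = 0.02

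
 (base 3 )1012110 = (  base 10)876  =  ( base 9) 1173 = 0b1101101100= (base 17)309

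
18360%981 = 702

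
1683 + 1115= 2798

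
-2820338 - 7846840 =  - 10667178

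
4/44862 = 2/22431 = 0.00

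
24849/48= 517 + 11/16 = 517.69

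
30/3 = 10=10.00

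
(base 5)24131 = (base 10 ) 1791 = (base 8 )3377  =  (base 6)12143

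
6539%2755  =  1029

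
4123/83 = 4123/83 =49.67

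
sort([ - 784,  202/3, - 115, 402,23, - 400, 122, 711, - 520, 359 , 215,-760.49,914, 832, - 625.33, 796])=[ - 784, - 760.49, - 625.33 , - 520,-400,-115, 23, 202/3,122,215, 359, 402, 711 , 796,832,  914]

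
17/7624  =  17/7624 = 0.00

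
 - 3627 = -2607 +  - 1020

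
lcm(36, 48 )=144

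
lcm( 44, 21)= 924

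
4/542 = 2/271 = 0.01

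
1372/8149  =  1372/8149 = 0.17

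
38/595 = 38/595 = 0.06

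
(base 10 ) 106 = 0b1101010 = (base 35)31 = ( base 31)3d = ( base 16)6a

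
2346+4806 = 7152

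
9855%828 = 747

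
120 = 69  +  51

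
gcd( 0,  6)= 6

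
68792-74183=  -  5391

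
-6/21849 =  -2/7283 = -  0.00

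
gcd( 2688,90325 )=1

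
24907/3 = 24907/3 = 8302.33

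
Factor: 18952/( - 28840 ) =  - 23/35 =-5^ ( - 1)*7^(  -  1 )*23^1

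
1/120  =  1/120 = 0.01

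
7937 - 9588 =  - 1651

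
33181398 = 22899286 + 10282112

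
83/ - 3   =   - 28 + 1/3  =  -  27.67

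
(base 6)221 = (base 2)1010101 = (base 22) 3j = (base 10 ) 85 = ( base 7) 151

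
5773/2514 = 5773/2514 = 2.30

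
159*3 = 477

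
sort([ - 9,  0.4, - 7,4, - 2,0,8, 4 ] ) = [ - 9,  -  7, - 2,0, 0.4, 4,  4, 8] 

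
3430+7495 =10925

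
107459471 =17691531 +89767940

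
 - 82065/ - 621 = 132+ 31/207 = 132.15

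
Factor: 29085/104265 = 3^(-1)*277^1*331^(  -  1) = 277/993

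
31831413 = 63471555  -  31640142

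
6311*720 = 4543920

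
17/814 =17/814  =  0.02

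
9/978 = 3/326 = 0.01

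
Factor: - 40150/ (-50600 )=2^( - 2 )*23^( -1 )*73^1 = 73/92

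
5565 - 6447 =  - 882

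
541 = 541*1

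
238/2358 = 119/1179 = 0.10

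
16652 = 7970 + 8682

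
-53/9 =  - 53/9 = - 5.89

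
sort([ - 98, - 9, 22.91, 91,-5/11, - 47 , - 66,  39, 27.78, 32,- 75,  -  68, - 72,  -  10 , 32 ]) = [ - 98, - 75, - 72, - 68, - 66,- 47, -10, - 9, - 5/11, 22.91, 27.78, 32  ,  32,  39, 91]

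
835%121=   109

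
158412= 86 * 1842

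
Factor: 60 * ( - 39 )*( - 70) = 163800 = 2^3*3^2 *5^2 * 7^1*13^1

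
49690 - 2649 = 47041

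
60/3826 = 30/1913 = 0.02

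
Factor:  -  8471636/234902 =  - 2^1*23^1*67^( - 1 )*1753^ ( - 1 )*92083^1 = - 4235818/117451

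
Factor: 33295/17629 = 5^1 * 17^ (-2 )*61^( - 1 )*6659^1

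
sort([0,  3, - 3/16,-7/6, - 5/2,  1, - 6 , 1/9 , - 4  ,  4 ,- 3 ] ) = [ - 6,  -  4, - 3,-5/2, -7/6,-3/16, 0,1/9,  1,3, 4 ]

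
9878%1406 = 36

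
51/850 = 3/50 = 0.06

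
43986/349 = 43986/349 =126.03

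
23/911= 23/911=0.03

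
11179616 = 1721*6496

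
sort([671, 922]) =[ 671, 922 ] 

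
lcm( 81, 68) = 5508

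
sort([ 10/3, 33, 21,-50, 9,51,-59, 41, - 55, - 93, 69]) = [ - 93, - 59,  -  55, - 50 , 10/3, 9, 21, 33, 41,51,69] 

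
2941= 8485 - 5544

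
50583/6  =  8430 + 1/2 = 8430.50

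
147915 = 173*855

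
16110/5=3222 = 3222.00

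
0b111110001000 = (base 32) 3S8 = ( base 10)3976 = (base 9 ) 5407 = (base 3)12110021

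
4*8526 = 34104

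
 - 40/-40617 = 40/40617 = 0.00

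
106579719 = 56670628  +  49909091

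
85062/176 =42531/88 = 483.31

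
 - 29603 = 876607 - 906210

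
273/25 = 273/25= 10.92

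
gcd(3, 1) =1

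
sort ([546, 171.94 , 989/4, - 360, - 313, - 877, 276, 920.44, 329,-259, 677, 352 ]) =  [ - 877, - 360, - 313 , - 259, 171.94, 989/4, 276 , 329, 352, 546, 677,920.44 ] 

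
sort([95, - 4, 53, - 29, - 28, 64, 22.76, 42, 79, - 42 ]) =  [ - 42, - 29, - 28,  -  4, 22.76,42,53, 64,79,95] 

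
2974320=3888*765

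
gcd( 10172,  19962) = 2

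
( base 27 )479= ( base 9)4240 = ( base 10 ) 3114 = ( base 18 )9b0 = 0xc2a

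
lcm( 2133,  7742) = 209034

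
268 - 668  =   - 400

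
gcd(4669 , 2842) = 203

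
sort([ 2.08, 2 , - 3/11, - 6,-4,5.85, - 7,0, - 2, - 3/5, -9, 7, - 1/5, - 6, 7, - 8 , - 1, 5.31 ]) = [ - 9,-8, -7,-6,  -  6, - 4, - 2, - 1, - 3/5, - 3/11, - 1/5, 0, 2,2.08, 5.31, 5.85,7,7 ]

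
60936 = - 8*(-7617 )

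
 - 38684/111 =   -  38684/111 = - 348.50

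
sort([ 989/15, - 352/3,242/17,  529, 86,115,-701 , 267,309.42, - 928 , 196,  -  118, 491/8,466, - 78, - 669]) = [- 928, - 701,- 669,- 118, - 352/3 , - 78,242/17, 491/8, 989/15, 86, 115, 196, 267,  309.42,466,  529 ]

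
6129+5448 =11577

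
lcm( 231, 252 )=2772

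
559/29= 19 + 8/29  =  19.28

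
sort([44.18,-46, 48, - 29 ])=[ - 46, - 29,  44.18,48]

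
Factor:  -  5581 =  -5581^1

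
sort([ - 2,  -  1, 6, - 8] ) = [-8, - 2, - 1,  6 ]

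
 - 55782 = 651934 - 707716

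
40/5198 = 20/2599 = 0.01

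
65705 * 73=4796465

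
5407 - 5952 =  - 545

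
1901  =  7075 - 5174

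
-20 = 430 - 450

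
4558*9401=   42849758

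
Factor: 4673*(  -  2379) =-3^1*13^1*61^1*4673^1 = - 11117067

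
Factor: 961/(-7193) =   -  31^2*7193^( - 1 )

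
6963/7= 994 + 5/7 = 994.71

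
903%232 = 207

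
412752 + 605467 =1018219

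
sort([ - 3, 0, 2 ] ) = [ - 3, 0, 2] 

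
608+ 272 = 880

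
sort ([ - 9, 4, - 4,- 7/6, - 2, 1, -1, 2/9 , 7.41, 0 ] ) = [ - 9, - 4,- 2, - 7/6, - 1, 0,2/9,1,4,7.41 ]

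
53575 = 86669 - 33094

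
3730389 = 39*95651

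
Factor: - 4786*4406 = -21087116 = - 2^2 * 2203^1 * 2393^1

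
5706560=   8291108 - 2584548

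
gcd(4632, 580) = 4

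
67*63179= 4232993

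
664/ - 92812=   -166/23203 =- 0.01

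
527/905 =527/905  =  0.58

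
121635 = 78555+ 43080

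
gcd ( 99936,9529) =1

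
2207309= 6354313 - 4147004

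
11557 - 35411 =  -23854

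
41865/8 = 41865/8 =5233.12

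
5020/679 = 7 + 267/679 = 7.39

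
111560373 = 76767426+34792947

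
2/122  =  1/61 = 0.02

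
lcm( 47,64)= 3008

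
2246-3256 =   -  1010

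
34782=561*62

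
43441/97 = 43441/97= 447.85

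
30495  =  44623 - 14128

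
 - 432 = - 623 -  - 191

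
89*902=80278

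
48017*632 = 30346744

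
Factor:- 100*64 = - 2^8*5^2 = - 6400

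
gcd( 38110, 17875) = 5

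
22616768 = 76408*296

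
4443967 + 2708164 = 7152131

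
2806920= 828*3390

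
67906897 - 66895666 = 1011231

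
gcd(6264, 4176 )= 2088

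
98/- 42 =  - 3 + 2/3 = -2.33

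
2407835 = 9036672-6628837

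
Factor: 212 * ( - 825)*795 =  - 139045500 = - 2^2*3^2*5^3*11^1*53^2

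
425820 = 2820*151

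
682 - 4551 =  - 3869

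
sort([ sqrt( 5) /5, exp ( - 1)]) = [ exp ( - 1),sqrt( 5 ) /5] 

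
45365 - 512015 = - 466650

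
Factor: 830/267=2^1 * 3^ ( - 1)*5^1* 83^1*89^( - 1)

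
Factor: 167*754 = 125918 = 2^1 * 13^1  *29^1 * 167^1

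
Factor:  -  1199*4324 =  - 5184476=- 2^2 *11^1*23^1*47^1 * 109^1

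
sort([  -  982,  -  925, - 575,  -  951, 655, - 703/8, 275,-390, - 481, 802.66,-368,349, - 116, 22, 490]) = [ - 982, - 951,-925, - 575,-481, - 390 ,-368,- 116, - 703/8, 22,275,349,490,655,802.66]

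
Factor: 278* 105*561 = 16375590 = 2^1*  3^2*5^1*7^1*11^1*17^1*  139^1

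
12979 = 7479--5500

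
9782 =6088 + 3694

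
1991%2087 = 1991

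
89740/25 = 3589 + 3/5 = 3589.60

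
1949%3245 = 1949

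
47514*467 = 22189038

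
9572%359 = 238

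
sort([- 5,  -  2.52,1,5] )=[ - 5,- 2.52,1 , 5] 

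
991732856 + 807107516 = 1798840372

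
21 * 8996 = 188916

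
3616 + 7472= 11088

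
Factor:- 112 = - 2^4*7^1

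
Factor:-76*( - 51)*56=2^5*3^1*7^1*17^1*19^1 = 217056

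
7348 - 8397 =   -  1049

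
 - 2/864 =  - 1/432= -0.00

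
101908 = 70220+31688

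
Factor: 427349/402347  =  923/869  =  11^( - 1)*13^1 * 71^1*79^ ( - 1) 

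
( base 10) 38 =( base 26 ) 1C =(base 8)46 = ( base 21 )1H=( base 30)18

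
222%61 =39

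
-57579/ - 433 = 132 + 423/433 =132.98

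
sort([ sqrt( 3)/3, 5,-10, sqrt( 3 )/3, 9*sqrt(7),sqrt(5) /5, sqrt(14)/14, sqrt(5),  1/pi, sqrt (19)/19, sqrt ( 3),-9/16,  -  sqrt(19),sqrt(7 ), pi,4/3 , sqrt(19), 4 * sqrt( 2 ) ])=[  -  10,  -  sqrt ( 19),-9/16, sqrt(19)/19, sqrt ( 14 ) /14,1/pi, sqrt( 5)/5,  sqrt(3 ) /3, sqrt(3 ) /3, 4/3,  sqrt(3), sqrt(5),sqrt ( 7), pi,sqrt(19), 5,4 * sqrt( 2),9*sqrt (7) ]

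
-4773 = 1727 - 6500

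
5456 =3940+1516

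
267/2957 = 267/2957=0.09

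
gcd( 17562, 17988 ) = 6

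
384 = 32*12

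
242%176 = 66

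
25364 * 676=17146064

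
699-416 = 283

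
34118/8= 17059/4= 4264.75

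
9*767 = 6903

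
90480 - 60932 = 29548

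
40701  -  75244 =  - 34543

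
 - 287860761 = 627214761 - 915075522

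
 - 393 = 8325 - 8718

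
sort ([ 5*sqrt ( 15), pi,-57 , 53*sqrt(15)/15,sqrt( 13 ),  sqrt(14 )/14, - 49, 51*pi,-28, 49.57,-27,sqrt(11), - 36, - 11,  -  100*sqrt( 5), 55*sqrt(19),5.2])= [- 100*sqrt( 5), - 57,-49, - 36, - 28,  -  27, - 11, sqrt( 14 )/14, pi, sqrt ( 11 ),sqrt( 13),  5.2, 53*sqrt(15 )/15, 5*sqrt(15 ),49.57 , 51 * pi, 55*sqrt(19)] 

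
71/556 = 71/556 = 0.13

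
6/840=1/140 = 0.01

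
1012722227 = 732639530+280082697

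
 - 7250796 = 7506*( -966 ) 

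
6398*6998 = 44773204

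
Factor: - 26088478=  - 2^1*13^1*37^1*47^1 * 577^1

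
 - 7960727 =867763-8828490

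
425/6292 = 425/6292=0.07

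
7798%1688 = 1046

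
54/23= 2+8/23 = 2.35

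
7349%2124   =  977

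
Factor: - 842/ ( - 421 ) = 2 = 2^1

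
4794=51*94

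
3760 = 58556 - 54796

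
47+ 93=140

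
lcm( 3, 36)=36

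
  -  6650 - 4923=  - 11573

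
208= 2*104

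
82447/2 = 41223  +  1/2 = 41223.50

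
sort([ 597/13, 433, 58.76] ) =[ 597/13,58.76, 433 ] 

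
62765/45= 12553/9=   1394.78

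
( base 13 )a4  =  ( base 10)134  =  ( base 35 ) 3T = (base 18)78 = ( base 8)206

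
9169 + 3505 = 12674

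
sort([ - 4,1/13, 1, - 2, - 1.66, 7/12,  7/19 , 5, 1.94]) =[ -4, -2, - 1.66  ,  1/13,7/19, 7/12,1 , 1.94, 5] 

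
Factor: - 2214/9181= - 2^1*3^3*41^1*9181^( - 1 )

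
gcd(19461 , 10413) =39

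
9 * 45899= 413091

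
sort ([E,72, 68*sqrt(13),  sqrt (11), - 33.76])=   [ - 33.76,E,sqrt( 11),72, 68*sqrt( 13 )]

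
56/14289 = 56/14289 = 0.00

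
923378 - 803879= 119499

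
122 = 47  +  75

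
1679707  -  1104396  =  575311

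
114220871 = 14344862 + 99876009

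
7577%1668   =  905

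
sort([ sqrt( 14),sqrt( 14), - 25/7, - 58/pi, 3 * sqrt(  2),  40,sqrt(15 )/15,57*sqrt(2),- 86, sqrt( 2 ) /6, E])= [ - 86, - 58/pi,- 25/7 , sqrt(2) /6,sqrt( 15)/15, E, sqrt(14),sqrt(14 ), 3*sqrt( 2 ),40, 57*sqrt(2)]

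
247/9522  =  247/9522 = 0.03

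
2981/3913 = 2981/3913 = 0.76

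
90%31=28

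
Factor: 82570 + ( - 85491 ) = - 2921 = - 23^1*127^1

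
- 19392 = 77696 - 97088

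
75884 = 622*122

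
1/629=1/629=0.00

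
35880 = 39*920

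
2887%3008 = 2887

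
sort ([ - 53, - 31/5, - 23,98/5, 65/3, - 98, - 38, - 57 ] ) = [ - 98, - 57, -53, - 38, - 23,-31/5, 98/5, 65/3]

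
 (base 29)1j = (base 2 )110000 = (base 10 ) 48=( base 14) 36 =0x30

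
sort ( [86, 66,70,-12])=[  -  12, 66,70, 86]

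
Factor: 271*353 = 271^1*353^1= 95663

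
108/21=5+1/7  =  5.14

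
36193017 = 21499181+14693836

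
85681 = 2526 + 83155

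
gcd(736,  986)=2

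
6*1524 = 9144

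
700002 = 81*8642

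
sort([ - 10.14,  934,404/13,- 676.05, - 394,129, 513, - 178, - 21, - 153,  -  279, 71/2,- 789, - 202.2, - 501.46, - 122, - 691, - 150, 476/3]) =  [ - 789, - 691,- 676.05 ,-501.46,- 394,  -  279, - 202.2, - 178, - 153, - 150, - 122,-21, - 10.14, 404/13, 71/2, 129 , 476/3, 513, 934 ]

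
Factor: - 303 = -3^1*101^1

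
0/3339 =0 = 0.00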